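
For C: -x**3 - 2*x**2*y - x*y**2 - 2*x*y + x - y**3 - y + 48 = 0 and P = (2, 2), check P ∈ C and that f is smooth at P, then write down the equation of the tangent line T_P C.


Tangent line at P: -35*x - 33*y + 136 = 0.

Step 1: f(2, 2) = 0, so P lies on C.
Step 2: partial derivatives
  f_x(x, y) = -3*x**2 - 4*x*y - y**2 - 2*y + 1, f_y(x, y) = -2*x**2 - 2*x*y - 2*x - 3*y**2 - 1.
  f_x(P) = -35, f_y(P) = -33 (gradient nonzero, so P is smooth).
Step 3: tangent line at P: -35·(x − 2) + -33·(y − 2) = 0.
Expanding: -35*x - 33*y + 136 = 0.


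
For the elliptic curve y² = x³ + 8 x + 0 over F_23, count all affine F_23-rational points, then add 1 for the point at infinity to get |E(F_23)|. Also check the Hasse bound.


Affine points = {(0, 0), (1, 3), (1, 20), (2, 1), (2, 22), (4, 2), (4, 21), (5, 2), (5, 21), (7, 10), (7, 13), (8, 1), (8, 22), (11, 4), (11, 19), (13, 1), (13, 22), (14, 2), (14, 21), (17, 9), (17, 14), (20, 8), (20, 15)}; affine count = 23; |E(F_23)| = 24.

Discriminant check: Δ ∝ 4a³ + 27b² = 4·8³ + 27·0² = 4·512 + 27·0 ≡ 1 (mod 23). Nonzero ⇒ E is nonsingular.
For each x ∈ F_23, compute rhs = x³ + 8·x + 0 mod 23, then count y ∈ F_23 with y² ≡ rhs.
  x = 0: rhs = 0, matching y values: 0 (1 points).
  x = 1: rhs = 9, matching y values: 3, 20 (2 points).
  x = 2: rhs = 1, matching y values: 1, 22 (2 points).
  x = 3: rhs = 5, matching y values: none (0 points).
  x = 4: rhs = 4, matching y values: 2, 21 (2 points).
  x = 5: rhs = 4, matching y values: 2, 21 (2 points).
  x = 6: rhs = 11, matching y values: none (0 points).
  x = 7: rhs = 8, matching y values: 10, 13 (2 points).
  x = 8: rhs = 1, matching y values: 1, 22 (2 points).
  x = 9: rhs = 19, matching y values: none (0 points).
  x = 10: rhs = 22, matching y values: none (0 points).
  x = 11: rhs = 16, matching y values: 4, 19 (2 points).
  x = 12: rhs = 7, matching y values: none (0 points).
  x = 13: rhs = 1, matching y values: 1, 22 (2 points).
  x = 14: rhs = 4, matching y values: 2, 21 (2 points).
  x = 15: rhs = 22, matching y values: none (0 points).
  x = 16: rhs = 15, matching y values: none (0 points).
  x = 17: rhs = 12, matching y values: 9, 14 (2 points).
  x = 18: rhs = 19, matching y values: none (0 points).
  x = 19: rhs = 19, matching y values: none (0 points).
  x = 20: rhs = 18, matching y values: 8, 15 (2 points).
  x = 21: rhs = 22, matching y values: none (0 points).
  x = 22: rhs = 14, matching y values: none (0 points).
Total affine count: 23.
Full point count |E(F_23)| = 23 + 1 = 24.
Hasse bound: |24 − (23+1)| = |0| = 0 ≤ 2√23 ≈ 9.5917 ✓.


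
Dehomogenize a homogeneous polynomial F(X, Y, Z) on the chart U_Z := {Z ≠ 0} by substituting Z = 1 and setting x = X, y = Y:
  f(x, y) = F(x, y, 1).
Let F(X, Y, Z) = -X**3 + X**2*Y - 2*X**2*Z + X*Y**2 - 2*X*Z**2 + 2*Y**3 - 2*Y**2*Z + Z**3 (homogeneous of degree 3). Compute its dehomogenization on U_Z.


f(x, y) = -x**3 + x**2*y - 2*x**2 + x*y**2 - 2*x + 2*y**3 - 2*y**2 + 1

On U_Z we set Z = 1. Each monomial c·X^i·Y^j·Z^k in F becomes c·x^i·y^j·1^k = c·x^i·y^j.
Substituting Z = 1: F(X, Y, 1) = -x**3 + x**2*y - 2*x**2 + x*y**2 - 2*x + 2*y**3 - 2*y**2 + 1.
Note: deg(f) ≤ deg(F) = 3; strict inequality happens when F is divisible by Z (lost terms).


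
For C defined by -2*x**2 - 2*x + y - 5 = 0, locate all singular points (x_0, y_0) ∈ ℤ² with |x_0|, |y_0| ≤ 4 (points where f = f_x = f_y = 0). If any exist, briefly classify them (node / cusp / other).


No singular points in the scanned grid; C is smooth there.

Compute partial derivatives:
  f_x = -4*x - 2.
  f_y = 1.
f_y = 1 is a nonzero constant, so f_y never vanishes: no point (x, y) can satisfy f = f_x = f_y = 0. In particular no (x, y) ∈ {−4, ..., 4}² is singular; the curve is smooth.


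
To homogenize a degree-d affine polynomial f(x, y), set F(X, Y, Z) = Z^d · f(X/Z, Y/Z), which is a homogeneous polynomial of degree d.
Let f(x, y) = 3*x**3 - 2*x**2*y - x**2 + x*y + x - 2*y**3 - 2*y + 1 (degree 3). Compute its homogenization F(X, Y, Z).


F(X, Y, Z) = 3*X**3 - 2*X**2*Y - X**2*Z + X*Y*Z + X*Z**2 - 2*Y**3 - 2*Y*Z**2 + Z**3

deg(f) = 3.
Substitute x = X/Z, y = Y/Z into f, then multiply by Z^3.
  monomial 3·x^3·y^0 ↦ 3·X^3·Y^0·Z^0.
  monomial -2·x^2·y^1 ↦ -2·X^2·Y^1·Z^0.
  monomial -1·x^2·y^0 ↦ -1·X^2·Y^0·Z^1.
  monomial 1·x^1·y^1 ↦ 1·X^1·Y^1·Z^1.
  monomial 1·x^1·y^0 ↦ 1·X^1·Y^0·Z^2.
  monomial -2·x^0·y^3 ↦ -2·X^0·Y^3·Z^0.
  monomial -2·x^0·y^1 ↦ -2·X^0·Y^1·Z^2.
  monomial 1·x^0·y^0 ↦ 1·X^0·Y^0·Z^3.
Collecting: F(X, Y, Z) = 3*X**3 - 2*X**2*Y - X**2*Z + X*Y*Z + X*Z**2 - 2*Y**3 - 2*Y*Z**2 + Z**3.


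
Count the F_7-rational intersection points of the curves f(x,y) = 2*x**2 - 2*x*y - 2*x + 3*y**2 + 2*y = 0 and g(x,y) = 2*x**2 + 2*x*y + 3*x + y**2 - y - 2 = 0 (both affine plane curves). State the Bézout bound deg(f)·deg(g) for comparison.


Common zeros: ∅; count = 0; Bézout bound = 4.

deg(f) = 2, deg(g) = 2, so Bézout bound = 4.
Scan x ∈ F_7. For each x, list the y ∈ F_7 with f(x, y) ≡ 0 and those with g(x, y) ≡ 0 (mod 7); the common zeros in that column are the intersection.
  x = 0: f ≡ 0 at y ∈ {0, 4}; g ≡ 0 at y ∈ {2, 6}; common: ∅.
  x = 1: f ≡ 0 at y ∈ {0}; g ≡ 0 at y ∈ ∅; common: ∅.
  x = 2: f ≡ 0 at y ∈ ∅; g ≡ 0 at y ∈ ∅; common: ∅.
  x = 3: f ≡ 0 at y ∈ ∅; g ≡ 0 at y ∈ {3, 6}; common: ∅.
  x = 4: f ≡ 0 at y ∈ {1}; g ≡ 0 at y ∈ {0}; common: ∅.
  x = 5: f ≡ 0 at y ∈ {1, 4}; g ≡ 0 at y ∈ {0, 5}; common: ∅.
  x = 6: f ≡ 0 at y ∈ ∅; g ≡ 0 at y ∈ {5}; common: ∅.
Collecting: common zeros = ∅, so the count is 0.
Comparison with the Bézout bound: 0 ≤ 4 = deg(f)·deg(g), as expected for curves with no common component (the affine F_7-count falls short of the bound because intersections may lie at infinity, over extension fields, or carry multiplicity).


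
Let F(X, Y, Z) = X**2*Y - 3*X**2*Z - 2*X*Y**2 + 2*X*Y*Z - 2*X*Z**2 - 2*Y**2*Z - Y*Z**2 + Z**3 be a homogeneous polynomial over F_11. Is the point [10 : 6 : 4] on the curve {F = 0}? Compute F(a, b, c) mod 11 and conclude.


F(10,6,4) ≡ 5 (mod 11); P is NOT on the curve.

Evaluate F(10, 6, 4) term-by-term (mod 11).
  X**2*Y ↦ 1·100·6·1 = 600
  -3*X**2*Z ↦ -3·100·1·4 = -1200
  -2*X*Y**2 ↦ -2·10·36·1 = -720
  2*X*Y*Z ↦ 2·10·6·4 = 480
  -2*X*Z**2 ↦ -2·10·1·16 = -320
  -2*Y**2*Z ↦ -2·1·36·4 = -288
  -Y*Z**2 ↦ -1·1·6·16 = -96
  Z**3 ↦ 1·1·1·64 = 64
Sum: F(10, 6, 4) = (600) + (-1200) + (-720) + (480) + (-320) + (-288) + (-96) + (64) = -1480.
Reducing mod 11: -1480 ≡ 5 (mod 11).
Since F(a, b, c) ≡ 5 ≠ 0 (mod 11), P does NOT lie on the curve.


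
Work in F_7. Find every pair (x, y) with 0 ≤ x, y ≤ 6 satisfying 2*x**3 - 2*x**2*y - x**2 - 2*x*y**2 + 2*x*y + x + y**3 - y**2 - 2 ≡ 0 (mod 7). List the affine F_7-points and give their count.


Affine F_7-points: {(0, 5), (1, 0), (1, 3), (3, 1), (5, 2)}; count = 5.

For each of the 49 pairs (x, y) ∈ F_7², evaluate f(x, y) mod 7. Record the zeros.
  x = 0: [0↦5, 1↦5, 2↦2, 3↦2, 4↦4, 5↦0, 6↦3]  zeros at y ∈ {5}
  x = 1: [0↦0, 1↦5, 2↦3, 3↦0, 4↦2, 5↦1, 6↦3]  zeros at y ∈ {0, 3}
  x = 2: [0↦5, 1↦4, 2↦6, 3↦3, 4↦1, 5↦6, 6↦3]  zeros at y ∈ ∅
  x = 3: [0↦4, 1↦0, 2↦2, 3↦2, 4↦6, 5↦6, 6↦1]  zeros at y ∈ {1}
  x = 4: [0↦2, 1↦5, 2↦3, 3↦2, 4↦1, 5↦6, 6↦2]  zeros at y ∈ ∅
  x = 5: [0↦4, 1↦3, 2↦0, 3↦1, 4↦5, 5↦4, 6↦4]  zeros at y ∈ {2}
  x = 6: [0↦1, 1↦6, 2↦5, 3↦4, 4↦2, 5↦5, 6↦5]  zeros at y ∈ ∅
Collecting zeros: affine points = {(0, 5), (1, 0), (1, 3), (3, 1), (5, 2)}.
Total count |C(F_7)_aff| = 5.


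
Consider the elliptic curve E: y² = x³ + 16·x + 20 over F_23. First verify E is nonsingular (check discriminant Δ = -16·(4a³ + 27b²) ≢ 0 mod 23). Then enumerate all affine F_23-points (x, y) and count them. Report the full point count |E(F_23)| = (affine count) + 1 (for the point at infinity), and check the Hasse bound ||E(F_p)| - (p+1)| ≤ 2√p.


Affine points = {(3, 7), (3, 16), (5, 8), (5, 15), (8, 4), (8, 19), (11, 3), (11, 20), (12, 10), (12, 13), (15, 1), (15, 22), (16, 5), (16, 18), (21, 7), (21, 16), (22, 7), (22, 16)}; affine count = 18; |E(F_23)| = 19.

Discriminant check: Δ ∝ 4a³ + 27b² = 4·16³ + 27·20² = 4·4096 + 27·400 ≡ 21 (mod 23). Nonzero ⇒ E is nonsingular.
For each x ∈ F_23, compute rhs = x³ + 16·x + 20 mod 23, then count y ∈ F_23 with y² ≡ rhs.
  x = 0: rhs = 20, matching y values: none (0 points).
  x = 1: rhs = 14, matching y values: none (0 points).
  x = 2: rhs = 14, matching y values: none (0 points).
  x = 3: rhs = 3, matching y values: 7, 16 (2 points).
  x = 4: rhs = 10, matching y values: none (0 points).
  x = 5: rhs = 18, matching y values: 8, 15 (2 points).
  x = 6: rhs = 10, matching y values: none (0 points).
  x = 7: rhs = 15, matching y values: none (0 points).
  x = 8: rhs = 16, matching y values: 4, 19 (2 points).
  x = 9: rhs = 19, matching y values: none (0 points).
  x = 10: rhs = 7, matching y values: none (0 points).
  x = 11: rhs = 9, matching y values: 3, 20 (2 points).
  x = 12: rhs = 8, matching y values: 10, 13 (2 points).
  x = 13: rhs = 10, matching y values: none (0 points).
  x = 14: rhs = 21, matching y values: none (0 points).
  x = 15: rhs = 1, matching y values: 1, 22 (2 points).
  x = 16: rhs = 2, matching y values: 5, 18 (2 points).
  x = 17: rhs = 7, matching y values: none (0 points).
  x = 18: rhs = 22, matching y values: none (0 points).
  x = 19: rhs = 7, matching y values: none (0 points).
  x = 20: rhs = 14, matching y values: none (0 points).
  x = 21: rhs = 3, matching y values: 7, 16 (2 points).
  x = 22: rhs = 3, matching y values: 7, 16 (2 points).
Total affine count: 18.
Full point count |E(F_23)| = 18 + 1 = 19.
Hasse bound: |19 − (23+1)| = |-5| = 5 ≤ 2√23 ≈ 9.5917 ✓.


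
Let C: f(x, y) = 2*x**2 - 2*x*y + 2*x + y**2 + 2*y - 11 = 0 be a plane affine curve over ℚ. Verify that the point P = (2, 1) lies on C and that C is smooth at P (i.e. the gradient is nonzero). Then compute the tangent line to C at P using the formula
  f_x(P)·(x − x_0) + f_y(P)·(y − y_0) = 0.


Tangent line at P: 8*x - 16 = 0.

Step 1: f(2, 1) = 0, so P lies on C.
Step 2: partial derivatives
  f_x(x, y) = 4*x - 2*y + 2, f_y(x, y) = -2*x + 2*y + 2.
  f_x(P) = 8, f_y(P) = 0 (gradient nonzero, so P is smooth).
Step 3: tangent line at P: 8·(x − 2) + 0·(y − 1) = 0.
Expanding: 8*x - 16 = 0.


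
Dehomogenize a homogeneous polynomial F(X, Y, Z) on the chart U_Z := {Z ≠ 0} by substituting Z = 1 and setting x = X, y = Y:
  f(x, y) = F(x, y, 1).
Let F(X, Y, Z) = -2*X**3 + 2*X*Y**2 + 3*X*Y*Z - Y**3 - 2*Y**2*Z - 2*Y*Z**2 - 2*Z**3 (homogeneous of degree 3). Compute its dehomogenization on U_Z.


f(x, y) = -2*x**3 + 2*x*y**2 + 3*x*y - y**3 - 2*y**2 - 2*y - 2

On U_Z we set Z = 1. Each monomial c·X^i·Y^j·Z^k in F becomes c·x^i·y^j·1^k = c·x^i·y^j.
Substituting Z = 1: F(X, Y, 1) = -2*x**3 + 2*x*y**2 + 3*x*y - y**3 - 2*y**2 - 2*y - 2.
Note: deg(f) ≤ deg(F) = 3; strict inequality happens when F is divisible by Z (lost terms).


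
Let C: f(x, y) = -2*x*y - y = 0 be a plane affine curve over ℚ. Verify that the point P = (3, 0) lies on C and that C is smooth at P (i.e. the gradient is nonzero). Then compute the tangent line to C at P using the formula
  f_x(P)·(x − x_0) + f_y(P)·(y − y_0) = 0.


Tangent line at P: -7*y = 0.

Step 1: f(3, 0) = 0, so P lies on C.
Step 2: partial derivatives
  f_x(x, y) = -2*y, f_y(x, y) = -2*x - 1.
  f_x(P) = 0, f_y(P) = -7 (gradient nonzero, so P is smooth).
Step 3: tangent line at P: 0·(x − 3) + -7·(y − 0) = 0.
Expanding: -7*y = 0.


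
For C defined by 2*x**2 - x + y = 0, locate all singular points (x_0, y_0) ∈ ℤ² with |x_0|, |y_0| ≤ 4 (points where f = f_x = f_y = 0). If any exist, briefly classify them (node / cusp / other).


No singular points in the scanned grid; C is smooth there.

Compute partial derivatives:
  f_x = 4*x - 1.
  f_y = 1.
f_y = 1 is a nonzero constant, so f_y never vanishes: no point (x, y) can satisfy f = f_x = f_y = 0. In particular no (x, y) ∈ {−4, ..., 4}² is singular; the curve is smooth.


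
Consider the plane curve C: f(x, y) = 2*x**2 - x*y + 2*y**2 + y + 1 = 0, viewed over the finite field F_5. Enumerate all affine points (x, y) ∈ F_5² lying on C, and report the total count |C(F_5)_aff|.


Affine F_5-points: {(1, 1), (1, 4), (2, 1), (2, 2), (4, 2)}; count = 5.

For each of the 25 pairs (x, y) ∈ F_5², evaluate f(x, y) mod 5. Record the zeros.
  x = 0: [0↦1, 1↦4, 2↦1, 3↦2, 4↦2]  zeros at y ∈ ∅
  x = 1: [0↦3, 1↦0, 2↦1, 3↦1, 4↦0]  zeros at y ∈ {1, 4}
  x = 2: [0↦4, 1↦0, 2↦0, 3↦4, 4↦2]  zeros at y ∈ {1, 2}
  x = 3: [0↦4, 1↦4, 2↦3, 3↦1, 4↦3]  zeros at y ∈ ∅
  x = 4: [0↦3, 1↦2, 2↦0, 3↦2, 4↦3]  zeros at y ∈ {2}
Collecting zeros: affine points = {(1, 1), (1, 4), (2, 1), (2, 2), (4, 2)}.
Total count |C(F_5)_aff| = 5.


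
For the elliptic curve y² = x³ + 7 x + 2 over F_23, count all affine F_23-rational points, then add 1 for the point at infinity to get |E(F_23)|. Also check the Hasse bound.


Affine points = {(0, 5), (0, 18), (2, 1), (2, 22), (3, 2), (3, 21), (4, 5), (4, 18), (5, 1), (5, 22), (7, 7), (7, 16), (8, 8), (8, 15), (9, 9), (9, 14), (13, 6), (13, 17), (15, 3), (15, 20), (16, 1), (16, 22), (18, 7), (18, 16), (19, 5), (19, 18), (20, 0), (21, 7), (21, 16)}; affine count = 29; |E(F_23)| = 30.

Discriminant check: Δ ∝ 4a³ + 27b² = 4·7³ + 27·2² = 4·343 + 27·4 ≡ 8 (mod 23). Nonzero ⇒ E is nonsingular.
For each x ∈ F_23, compute rhs = x³ + 7·x + 2 mod 23, then count y ∈ F_23 with y² ≡ rhs.
  x = 0: rhs = 2, matching y values: 5, 18 (2 points).
  x = 1: rhs = 10, matching y values: none (0 points).
  x = 2: rhs = 1, matching y values: 1, 22 (2 points).
  x = 3: rhs = 4, matching y values: 2, 21 (2 points).
  x = 4: rhs = 2, matching y values: 5, 18 (2 points).
  x = 5: rhs = 1, matching y values: 1, 22 (2 points).
  x = 6: rhs = 7, matching y values: none (0 points).
  x = 7: rhs = 3, matching y values: 7, 16 (2 points).
  x = 8: rhs = 18, matching y values: 8, 15 (2 points).
  x = 9: rhs = 12, matching y values: 9, 14 (2 points).
  x = 10: rhs = 14, matching y values: none (0 points).
  x = 11: rhs = 7, matching y values: none (0 points).
  x = 12: rhs = 20, matching y values: none (0 points).
  x = 13: rhs = 13, matching y values: 6, 17 (2 points).
  x = 14: rhs = 15, matching y values: none (0 points).
  x = 15: rhs = 9, matching y values: 3, 20 (2 points).
  x = 16: rhs = 1, matching y values: 1, 22 (2 points).
  x = 17: rhs = 20, matching y values: none (0 points).
  x = 18: rhs = 3, matching y values: 7, 16 (2 points).
  x = 19: rhs = 2, matching y values: 5, 18 (2 points).
  x = 20: rhs = 0, matching y values: 0 (1 points).
  x = 21: rhs = 3, matching y values: 7, 16 (2 points).
  x = 22: rhs = 17, matching y values: none (0 points).
Total affine count: 29.
Full point count |E(F_23)| = 29 + 1 = 30.
Hasse bound: |30 − (23+1)| = |6| = 6 ≤ 2√23 ≈ 9.5917 ✓.


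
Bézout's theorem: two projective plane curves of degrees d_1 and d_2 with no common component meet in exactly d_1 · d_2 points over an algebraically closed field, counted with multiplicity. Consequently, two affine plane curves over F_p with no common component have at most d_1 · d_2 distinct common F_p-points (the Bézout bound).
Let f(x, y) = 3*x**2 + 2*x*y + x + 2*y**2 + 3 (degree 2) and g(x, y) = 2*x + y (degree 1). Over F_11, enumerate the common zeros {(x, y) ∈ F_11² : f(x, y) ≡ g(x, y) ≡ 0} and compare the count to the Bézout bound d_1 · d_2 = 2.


Common zeros: {(1, 9), (2, 7)}; count = 2; Bézout bound = 2.

deg(f) = 2, deg(g) = 1, so Bézout bound = 2.
Scan x ∈ F_11. For each x, list the y ∈ F_11 with f(x, y) ≡ 0 and those with g(x, y) ≡ 0 (mod 11); the common zeros in that column are the intersection.
  x = 0: f ≡ 0 at y ∈ {2, 9}; g ≡ 0 at y ∈ {0}; common: ∅.
  x = 1: f ≡ 0 at y ∈ {1, 9}; g ≡ 0 at y ∈ {9}; common: {9}.
  x = 2: f ≡ 0 at y ∈ {2, 7}; g ≡ 0 at y ∈ {7}; common: {7}.
  x = 3: f ≡ 0 at y ∈ {0, 8}; g ≡ 0 at y ∈ {5}; common: ∅.
  x = 4: f ≡ 0 at y ∈ {0, 7}; g ≡ 0 at y ∈ {3}; common: ∅.
  x = 5: f ≡ 0 at y ∈ ∅; g ≡ 0 at y ∈ {1}; common: ∅.
  x = 6: f ≡ 0 at y ∈ {8}; g ≡ 0 at y ∈ {10}; common: ∅.
  x = 7: f ≡ 0 at y ∈ ∅; g ≡ 0 at y ∈ {8}; common: ∅.
  x = 8: f ≡ 0 at y ∈ ∅; g ≡ 0 at y ∈ {6}; common: ∅.
  x = 9: f ≡ 0 at y ∈ {1}; g ≡ 0 at y ∈ {4}; common: ∅.
  x = 10: f ≡ 0 at y ∈ ∅; g ≡ 0 at y ∈ {2}; common: ∅.
Collecting: common zeros = {(1, 9), (2, 7)}, so the count is 2.
Comparison with the Bézout bound: 2 ≤ 2 = deg(f)·deg(g), as expected for curves with no common component (the bound is attained).


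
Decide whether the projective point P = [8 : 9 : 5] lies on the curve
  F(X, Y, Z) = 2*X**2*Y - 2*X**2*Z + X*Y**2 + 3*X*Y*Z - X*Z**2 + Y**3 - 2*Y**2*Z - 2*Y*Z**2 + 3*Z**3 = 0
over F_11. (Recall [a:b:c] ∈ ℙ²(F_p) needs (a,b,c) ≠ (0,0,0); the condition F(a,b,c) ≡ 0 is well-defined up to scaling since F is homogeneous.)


F(8,9,5) ≡ 3 (mod 11); P is NOT on the curve.

Evaluate F(8, 9, 5) term-by-term (mod 11).
  2*X**2*Y ↦ 2·64·9·1 = 1152
  -2*X**2*Z ↦ -2·64·1·5 = -640
  X*Y**2 ↦ 1·8·81·1 = 648
  3*X*Y*Z ↦ 3·8·9·5 = 1080
  -X*Z**2 ↦ -1·8·1·25 = -200
  Y**3 ↦ 1·1·729·1 = 729
  -2*Y**2*Z ↦ -2·1·81·5 = -810
  -2*Y*Z**2 ↦ -2·1·9·25 = -450
  3*Z**3 ↦ 3·1·1·125 = 375
Sum: F(8, 9, 5) = (1152) + (-640) + (648) + (1080) + (-200) + (729) + (-810) + (-450) + (375) = 1884.
Reducing mod 11: 1884 ≡ 3 (mod 11).
Since F(a, b, c) ≡ 3 ≠ 0 (mod 11), P does NOT lie on the curve.


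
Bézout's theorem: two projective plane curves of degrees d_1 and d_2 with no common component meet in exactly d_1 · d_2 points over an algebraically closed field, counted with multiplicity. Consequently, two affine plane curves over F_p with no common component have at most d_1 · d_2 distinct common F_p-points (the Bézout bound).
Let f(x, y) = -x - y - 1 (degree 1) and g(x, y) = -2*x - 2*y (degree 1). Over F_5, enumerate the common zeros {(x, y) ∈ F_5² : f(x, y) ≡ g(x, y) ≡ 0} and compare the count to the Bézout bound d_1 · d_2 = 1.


Common zeros: ∅; count = 0; Bézout bound = 1.

deg(f) = 1, deg(g) = 1, so Bézout bound = 1.
Scan x ∈ F_5. For each x, list the y ∈ F_5 with f(x, y) ≡ 0 and those with g(x, y) ≡ 0 (mod 5); the common zeros in that column are the intersection.
  x = 0: f ≡ 0 at y ∈ {4}; g ≡ 0 at y ∈ {0}; common: ∅.
  x = 1: f ≡ 0 at y ∈ {3}; g ≡ 0 at y ∈ {4}; common: ∅.
  x = 2: f ≡ 0 at y ∈ {2}; g ≡ 0 at y ∈ {3}; common: ∅.
  x = 3: f ≡ 0 at y ∈ {1}; g ≡ 0 at y ∈ {2}; common: ∅.
  x = 4: f ≡ 0 at y ∈ {0}; g ≡ 0 at y ∈ {1}; common: ∅.
Collecting: common zeros = ∅, so the count is 0.
Comparison with the Bézout bound: 0 ≤ 1 = deg(f)·deg(g), as expected for curves with no common component (the affine F_5-count falls short of the bound because intersections may lie at infinity, over extension fields, or carry multiplicity).


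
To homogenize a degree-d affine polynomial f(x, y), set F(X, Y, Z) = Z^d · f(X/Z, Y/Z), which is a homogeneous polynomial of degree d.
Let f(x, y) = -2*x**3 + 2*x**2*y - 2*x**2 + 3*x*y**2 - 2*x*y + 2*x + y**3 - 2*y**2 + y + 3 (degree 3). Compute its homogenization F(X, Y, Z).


F(X, Y, Z) = -2*X**3 + 2*X**2*Y - 2*X**2*Z + 3*X*Y**2 - 2*X*Y*Z + 2*X*Z**2 + Y**3 - 2*Y**2*Z + Y*Z**2 + 3*Z**3

deg(f) = 3.
Substitute x = X/Z, y = Y/Z into f, then multiply by Z^3.
  monomial -2·x^3·y^0 ↦ -2·X^3·Y^0·Z^0.
  monomial 2·x^2·y^1 ↦ 2·X^2·Y^1·Z^0.
  monomial -2·x^2·y^0 ↦ -2·X^2·Y^0·Z^1.
  monomial 3·x^1·y^2 ↦ 3·X^1·Y^2·Z^0.
  monomial -2·x^1·y^1 ↦ -2·X^1·Y^1·Z^1.
  monomial 2·x^1·y^0 ↦ 2·X^1·Y^0·Z^2.
  monomial 1·x^0·y^3 ↦ 1·X^0·Y^3·Z^0.
  monomial -2·x^0·y^2 ↦ -2·X^0·Y^2·Z^1.
  monomial 1·x^0·y^1 ↦ 1·X^0·Y^1·Z^2.
  monomial 3·x^0·y^0 ↦ 3·X^0·Y^0·Z^3.
Collecting: F(X, Y, Z) = -2*X**3 + 2*X**2*Y - 2*X**2*Z + 3*X*Y**2 - 2*X*Y*Z + 2*X*Z**2 + Y**3 - 2*Y**2*Z + Y*Z**2 + 3*Z**3.


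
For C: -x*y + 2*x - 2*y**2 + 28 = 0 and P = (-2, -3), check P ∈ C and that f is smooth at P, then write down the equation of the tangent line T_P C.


Tangent line at P: 5*x + 14*y + 52 = 0.

Step 1: f(-2, -3) = 0, so P lies on C.
Step 2: partial derivatives
  f_x(x, y) = 2 - y, f_y(x, y) = -x - 4*y.
  f_x(P) = 5, f_y(P) = 14 (gradient nonzero, so P is smooth).
Step 3: tangent line at P: 5·(x − -2) + 14·(y − -3) = 0.
Expanding: 5*x + 14*y + 52 = 0.


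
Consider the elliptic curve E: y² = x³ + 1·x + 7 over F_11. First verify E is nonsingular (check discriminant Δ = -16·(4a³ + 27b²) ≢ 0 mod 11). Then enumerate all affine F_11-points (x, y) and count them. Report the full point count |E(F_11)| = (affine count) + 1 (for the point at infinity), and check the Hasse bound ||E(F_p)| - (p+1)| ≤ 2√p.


Affine points = {(1, 3), (1, 8), (3, 2), (3, 9), (4, 3), (4, 8), (5, 4), (5, 7), (6, 3), (6, 8), (7, 4), (7, 7), (10, 4), (10, 7)}; affine count = 14; |E(F_11)| = 15.

Discriminant check: Δ ∝ 4a³ + 27b² = 4·1³ + 27·7² = 4·1 + 27·49 ≡ 7 (mod 11). Nonzero ⇒ E is nonsingular.
For each x ∈ F_11, compute rhs = x³ + 1·x + 7 mod 11, then count y ∈ F_11 with y² ≡ rhs.
  x = 0: rhs = 7, matching y values: none (0 points).
  x = 1: rhs = 9, matching y values: 3, 8 (2 points).
  x = 2: rhs = 6, matching y values: none (0 points).
  x = 3: rhs = 4, matching y values: 2, 9 (2 points).
  x = 4: rhs = 9, matching y values: 3, 8 (2 points).
  x = 5: rhs = 5, matching y values: 4, 7 (2 points).
  x = 6: rhs = 9, matching y values: 3, 8 (2 points).
  x = 7: rhs = 5, matching y values: 4, 7 (2 points).
  x = 8: rhs = 10, matching y values: none (0 points).
  x = 9: rhs = 8, matching y values: none (0 points).
  x = 10: rhs = 5, matching y values: 4, 7 (2 points).
Total affine count: 14.
Full point count |E(F_11)| = 14 + 1 = 15.
Hasse bound: |15 − (11+1)| = |3| = 3 ≤ 2√11 ≈ 6.6332 ✓.


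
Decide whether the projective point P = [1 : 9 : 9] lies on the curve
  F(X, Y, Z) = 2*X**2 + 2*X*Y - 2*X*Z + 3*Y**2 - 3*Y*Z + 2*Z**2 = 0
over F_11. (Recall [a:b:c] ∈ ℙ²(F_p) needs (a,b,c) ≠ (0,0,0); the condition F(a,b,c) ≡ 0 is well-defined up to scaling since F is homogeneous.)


F(1,9,9) ≡ 10 (mod 11); P is NOT on the curve.

Evaluate F(1, 9, 9) term-by-term (mod 11).
  2*X**2 ↦ 2·1·1·1 = 2
  2*X*Y ↦ 2·1·9·1 = 18
  -2*X*Z ↦ -2·1·1·9 = -18
  3*Y**2 ↦ 3·1·81·1 = 243
  -3*Y*Z ↦ -3·1·9·9 = -243
  2*Z**2 ↦ 2·1·1·81 = 162
Sum: F(1, 9, 9) = (2) + (18) + (-18) + (243) + (-243) + (162) = 164.
Reducing mod 11: 164 ≡ 10 (mod 11).
Since F(a, b, c) ≡ 10 ≠ 0 (mod 11), P does NOT lie on the curve.


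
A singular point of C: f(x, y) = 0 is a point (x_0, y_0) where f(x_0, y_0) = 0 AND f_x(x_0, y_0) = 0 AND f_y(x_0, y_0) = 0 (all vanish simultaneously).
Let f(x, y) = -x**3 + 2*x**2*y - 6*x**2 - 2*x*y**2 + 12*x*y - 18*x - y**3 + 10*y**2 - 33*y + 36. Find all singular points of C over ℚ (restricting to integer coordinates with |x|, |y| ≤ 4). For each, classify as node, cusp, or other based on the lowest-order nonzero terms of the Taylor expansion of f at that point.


Singular points: {(0, 3)}; classification: cusp.

Compute partial derivatives:
  f_x = -3*x**2 + 4*x*y - 12*x - 2*y**2 + 12*y - 18.
  f_y = 2*x**2 - 4*x*y + 12*x - 3*y**2 + 20*y - 33.
Scan x_0 ∈ {−4, ..., 4}. For each x_0, f_y(x_0, y) is a polynomial in y; find its integer roots y ∈ {−4, ..., 4}, then test f_x and f at those candidates.
  x = -4: f_y(-4, y) = -3*y**2 + 36*y - 49; no integer root y with |y| ≤ 4.
  x = -3: f_y(-3, y) = -3*y**2 + 32*y - 51; no integer root y with |y| ≤ 4.
  x = -2: f_y(-2, y) = -3*y**2 + 28*y - 49; no integer root y with |y| ≤ 4.
  x = -1: f_y(-1, y) = -3*y**2 + 24*y - 43; no integer root y with |y| ≤ 4.
  x = 0: f_y(0, y) = -3*y**2 + 20*y - 33; vanishes at y ∈ {3}. (0, 3): f_x = 0, f = 0 — SINGULAR.
  x = 1: f_y(1, y) = -3*y**2 + 16*y - 19; no integer root y with |y| ≤ 4.
  x = 2: f_y(2, y) = -3*y**2 + 12*y - 1; no integer root y with |y| ≤ 4.
  x = 3: f_y(3, y) = -3*y**2 + 8*y + 21; no integer root y with |y| ≤ 4.
  x = 4: f_y(4, y) = -3*y**2 + 4*y + 47; no integer root y with |y| ≤ 4.
Only singular point on the grid: (0, 3).
Classify: substitute x = 0 + u, y = 3 + v and expand: f = -u**3 + 2*u**2*v - 2*u*v**2 - v**3 + v**2.
No constant or linear terms (consistent with a singular point). Quadratic part: v**2. Cubic part: -u**3 + 2*u**2*v - 2*u*v**2 - v**3.
The quadratic part v**2 is a perfect square, so there is a single (double) tangent line v = 0, i.e. y = 3. Restricting the cubic part to that line (v = 0) leaves -u**3 ≠ 0, so f is not divisible by v and the branch is v² ≈ u**3 to lowest order — this is a cusp.
Classification: cusp.


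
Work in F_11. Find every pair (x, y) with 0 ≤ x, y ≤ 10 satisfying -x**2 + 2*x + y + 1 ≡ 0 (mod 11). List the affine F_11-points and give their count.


Affine F_11-points: {(0, 10), (1, 9), (2, 10), (3, 2), (4, 7), (5, 3), (6, 1), (7, 1), (8, 3), (9, 7), (10, 2)}; count = 11.

For each of the 121 pairs (x, y) ∈ F_11², evaluate f(x, y) mod 11. Record the zeros.
  x = 0: [0↦1, 1↦2, 2↦3, 3↦4, 4↦5, 5↦6, 6↦7, 7↦8, 8↦9, 9↦10, 10↦0]  zeros at y ∈ {10}
  x = 1: [0↦2, 1↦3, 2↦4, 3↦5, 4↦6, 5↦7, 6↦8, 7↦9, 8↦10, 9↦0, 10↦1]  zeros at y ∈ {9}
  x = 2: [0↦1, 1↦2, 2↦3, 3↦4, 4↦5, 5↦6, 6↦7, 7↦8, 8↦9, 9↦10, 10↦0]  zeros at y ∈ {10}
  x = 3: [0↦9, 1↦10, 2↦0, 3↦1, 4↦2, 5↦3, 6↦4, 7↦5, 8↦6, 9↦7, 10↦8]  zeros at y ∈ {2}
  x = 4: [0↦4, 1↦5, 2↦6, 3↦7, 4↦8, 5↦9, 6↦10, 7↦0, 8↦1, 9↦2, 10↦3]  zeros at y ∈ {7}
  x = 5: [0↦8, 1↦9, 2↦10, 3↦0, 4↦1, 5↦2, 6↦3, 7↦4, 8↦5, 9↦6, 10↦7]  zeros at y ∈ {3}
  x = 6: [0↦10, 1↦0, 2↦1, 3↦2, 4↦3, 5↦4, 6↦5, 7↦6, 8↦7, 9↦8, 10↦9]  zeros at y ∈ {1}
  x = 7: [0↦10, 1↦0, 2↦1, 3↦2, 4↦3, 5↦4, 6↦5, 7↦6, 8↦7, 9↦8, 10↦9]  zeros at y ∈ {1}
  x = 8: [0↦8, 1↦9, 2↦10, 3↦0, 4↦1, 5↦2, 6↦3, 7↦4, 8↦5, 9↦6, 10↦7]  zeros at y ∈ {3}
  x = 9: [0↦4, 1↦5, 2↦6, 3↦7, 4↦8, 5↦9, 6↦10, 7↦0, 8↦1, 9↦2, 10↦3]  zeros at y ∈ {7}
  x = 10: [0↦9, 1↦10, 2↦0, 3↦1, 4↦2, 5↦3, 6↦4, 7↦5, 8↦6, 9↦7, 10↦8]  zeros at y ∈ {2}
Collecting zeros: affine points = {(0, 10), (1, 9), (2, 10), (3, 2), (4, 7), (5, 3), (6, 1), (7, 1), (8, 3), (9, 7), (10, 2)}.
Total count |C(F_11)_aff| = 11.


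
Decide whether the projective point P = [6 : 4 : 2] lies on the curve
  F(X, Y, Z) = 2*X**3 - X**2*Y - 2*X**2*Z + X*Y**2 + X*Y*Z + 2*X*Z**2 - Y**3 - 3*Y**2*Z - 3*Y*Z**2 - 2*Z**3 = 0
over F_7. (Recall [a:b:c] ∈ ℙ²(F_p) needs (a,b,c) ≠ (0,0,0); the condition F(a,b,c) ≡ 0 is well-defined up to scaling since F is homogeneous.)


F(6,4,2) ≡ 0 (mod 7); P is on the curve.

Evaluate F(6, 4, 2) term-by-term (mod 7).
  2*X**3 ↦ 2·216·1·1 = 432
  -X**2*Y ↦ -1·36·4·1 = -144
  -2*X**2*Z ↦ -2·36·1·2 = -144
  X*Y**2 ↦ 1·6·16·1 = 96
  X*Y*Z ↦ 1·6·4·2 = 48
  2*X*Z**2 ↦ 2·6·1·4 = 48
  -Y**3 ↦ -1·1·64·1 = -64
  -3*Y**2*Z ↦ -3·1·16·2 = -96
  -3*Y*Z**2 ↦ -3·1·4·4 = -48
  -2*Z**3 ↦ -2·1·1·8 = -16
Sum: F(6, 4, 2) = (432) + (-144) + (-144) + (96) + (48) + (48) + (-64) + (-96) + (-48) + (-16) = 112.
Reducing mod 7: 112 ≡ 0 (mod 7).
Since F(a, b, c) ≡ 0 (mod 7), P lies on the curve.


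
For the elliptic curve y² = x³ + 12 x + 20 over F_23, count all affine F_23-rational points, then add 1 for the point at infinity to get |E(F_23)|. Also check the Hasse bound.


Affine points = {(2, 11), (2, 12), (6, 3), (6, 20), (9, 11), (9, 12), (10, 6), (10, 17), (12, 11), (12, 12), (13, 2), (13, 21), (17, 10), (17, 13), (19, 0), (20, 7), (20, 16)}; affine count = 17; |E(F_23)| = 18.

Discriminant check: Δ ∝ 4a³ + 27b² = 4·12³ + 27·20² = 4·1728 + 27·400 ≡ 2 (mod 23). Nonzero ⇒ E is nonsingular.
For each x ∈ F_23, compute rhs = x³ + 12·x + 20 mod 23, then count y ∈ F_23 with y² ≡ rhs.
  x = 0: rhs = 20, matching y values: none (0 points).
  x = 1: rhs = 10, matching y values: none (0 points).
  x = 2: rhs = 6, matching y values: 11, 12 (2 points).
  x = 3: rhs = 14, matching y values: none (0 points).
  x = 4: rhs = 17, matching y values: none (0 points).
  x = 5: rhs = 21, matching y values: none (0 points).
  x = 6: rhs = 9, matching y values: 3, 20 (2 points).
  x = 7: rhs = 10, matching y values: none (0 points).
  x = 8: rhs = 7, matching y values: none (0 points).
  x = 9: rhs = 6, matching y values: 11, 12 (2 points).
  x = 10: rhs = 13, matching y values: 6, 17 (2 points).
  x = 11: rhs = 11, matching y values: none (0 points).
  x = 12: rhs = 6, matching y values: 11, 12 (2 points).
  x = 13: rhs = 4, matching y values: 2, 21 (2 points).
  x = 14: rhs = 11, matching y values: none (0 points).
  x = 15: rhs = 10, matching y values: none (0 points).
  x = 16: rhs = 7, matching y values: none (0 points).
  x = 17: rhs = 8, matching y values: 10, 13 (2 points).
  x = 18: rhs = 19, matching y values: none (0 points).
  x = 19: rhs = 0, matching y values: 0 (1 points).
  x = 20: rhs = 3, matching y values: 7, 16 (2 points).
  x = 21: rhs = 11, matching y values: none (0 points).
  x = 22: rhs = 7, matching y values: none (0 points).
Total affine count: 17.
Full point count |E(F_23)| = 17 + 1 = 18.
Hasse bound: |18 − (23+1)| = |-6| = 6 ≤ 2√23 ≈ 9.5917 ✓.


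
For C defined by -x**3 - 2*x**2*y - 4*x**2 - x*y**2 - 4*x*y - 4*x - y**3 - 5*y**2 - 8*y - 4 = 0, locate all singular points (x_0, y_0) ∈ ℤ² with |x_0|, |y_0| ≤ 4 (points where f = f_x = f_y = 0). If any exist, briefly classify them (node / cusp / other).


Singular points: {(0, -2)}; classification: cusp.

Compute partial derivatives:
  f_x = -3*x**2 - 4*x*y - 8*x - y**2 - 4*y - 4.
  f_y = -2*x**2 - 2*x*y - 4*x - 3*y**2 - 10*y - 8.
Scan x_0 ∈ {−4, ..., 4}. For each x_0, f_y(x_0, y) is a polynomial in y; find its integer roots y ∈ {−4, ..., 4}, then test f_x and f at those candidates.
  x = -4: f_y(-4, y) = -3*y**2 - 2*y - 24; no integer root y with |y| ≤ 4.
  x = -3: f_y(-3, y) = -3*y**2 - 4*y - 14; no integer root y with |y| ≤ 4.
  x = -2: f_y(-2, y) = -3*y**2 - 6*y - 8; no integer root y with |y| ≤ 4.
  x = -1: f_y(-1, y) = -3*y**2 - 8*y - 6; no integer root y with |y| ≤ 4.
  x = 0: f_y(0, y) = -3*y**2 - 10*y - 8; vanishes at y ∈ {-2}. (0, -2): f_x = 0, f = 0 — SINGULAR.
  x = 1: f_y(1, y) = -3*y**2 - 12*y - 14; no integer root y with |y| ≤ 4.
  x = 2: f_y(2, y) = -3*y**2 - 14*y - 24; no integer root y with |y| ≤ 4.
  x = 3: f_y(3, y) = -3*y**2 - 16*y - 38; no integer root y with |y| ≤ 4.
  x = 4: f_y(4, y) = -3*y**2 - 18*y - 56; no integer root y with |y| ≤ 4.
Only singular point on the grid: (0, -2).
Classify: substitute x = 0 + u, y = -2 + v and expand: f = -u**3 - 2*u**2*v - u*v**2 - v**3 + v**2.
No constant or linear terms (consistent with a singular point). Quadratic part: v**2. Cubic part: -u**3 - 2*u**2*v - u*v**2 - v**3.
The quadratic part v**2 is a perfect square, so there is a single (double) tangent line v = 0, i.e. y = -2. Restricting the cubic part to that line (v = 0) leaves -u**3 ≠ 0, so f is not divisible by v and the branch is v² ≈ u**3 to lowest order — this is a cusp.
Classification: cusp.


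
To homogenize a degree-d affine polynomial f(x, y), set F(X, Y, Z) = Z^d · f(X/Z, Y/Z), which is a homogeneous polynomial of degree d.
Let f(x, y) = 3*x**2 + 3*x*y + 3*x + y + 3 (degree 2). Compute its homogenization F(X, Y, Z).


F(X, Y, Z) = 3*X**2 + 3*X*Y + 3*X*Z + Y*Z + 3*Z**2

deg(f) = 2.
Substitute x = X/Z, y = Y/Z into f, then multiply by Z^2.
  monomial 3·x^2·y^0 ↦ 3·X^2·Y^0·Z^0.
  monomial 3·x^1·y^1 ↦ 3·X^1·Y^1·Z^0.
  monomial 3·x^1·y^0 ↦ 3·X^1·Y^0·Z^1.
  monomial 1·x^0·y^1 ↦ 1·X^0·Y^1·Z^1.
  monomial 3·x^0·y^0 ↦ 3·X^0·Y^0·Z^2.
Collecting: F(X, Y, Z) = 3*X**2 + 3*X*Y + 3*X*Z + Y*Z + 3*Z**2.


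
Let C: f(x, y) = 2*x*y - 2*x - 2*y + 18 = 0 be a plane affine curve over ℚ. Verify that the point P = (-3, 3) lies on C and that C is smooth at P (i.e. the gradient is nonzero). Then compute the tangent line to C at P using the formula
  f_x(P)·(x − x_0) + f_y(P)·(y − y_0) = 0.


Tangent line at P: 4*x - 8*y + 36 = 0.

Step 1: f(-3, 3) = 0, so P lies on C.
Step 2: partial derivatives
  f_x(x, y) = 2*y - 2, f_y(x, y) = 2*x - 2.
  f_x(P) = 4, f_y(P) = -8 (gradient nonzero, so P is smooth).
Step 3: tangent line at P: 4·(x − -3) + -8·(y − 3) = 0.
Expanding: 4*x - 8*y + 36 = 0.


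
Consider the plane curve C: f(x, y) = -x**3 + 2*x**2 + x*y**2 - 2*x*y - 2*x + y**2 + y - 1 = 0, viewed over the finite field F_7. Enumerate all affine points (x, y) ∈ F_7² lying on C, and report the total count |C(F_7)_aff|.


Affine F_7-points: {(3, 4), (3, 6), (4, 2), (4, 5), (6, 1)}; count = 5.

For each of the 49 pairs (x, y) ∈ F_7², evaluate f(x, y) mod 7. Record the zeros.
  x = 0: [0↦6, 1↦1, 2↦5, 3↦4, 4↦5, 5↦1, 6↦6]  zeros at y ∈ ∅
  x = 1: [0↦5, 1↦6, 2↦4, 3↦6, 4↦5, 5↦1, 6↦1]  zeros at y ∈ ∅
  x = 2: [0↦2, 1↦2, 2↦1, 3↦6, 4↦3, 5↦6, 6↦1]  zeros at y ∈ ∅
  x = 3: [0↦5, 1↦4, 2↦4, 3↦5, 4↦0, 5↦3, 6↦0]  zeros at y ∈ {4, 6}
  x = 4: [0↦1, 1↦6, 2↦0, 3↦4, 4↦4, 5↦0, 6↦6]  zeros at y ∈ {2, 5}
  x = 5: [0↦5, 1↦2, 2↦4, 3↦4, 4↦2, 5↦5, 6↦6]  zeros at y ∈ ∅
  x = 6: [0↦4, 1↦0, 2↦3, 3↦6, 4↦2, 5↦5, 6↦1]  zeros at y ∈ {1}
Collecting zeros: affine points = {(3, 4), (3, 6), (4, 2), (4, 5), (6, 1)}.
Total count |C(F_7)_aff| = 5.


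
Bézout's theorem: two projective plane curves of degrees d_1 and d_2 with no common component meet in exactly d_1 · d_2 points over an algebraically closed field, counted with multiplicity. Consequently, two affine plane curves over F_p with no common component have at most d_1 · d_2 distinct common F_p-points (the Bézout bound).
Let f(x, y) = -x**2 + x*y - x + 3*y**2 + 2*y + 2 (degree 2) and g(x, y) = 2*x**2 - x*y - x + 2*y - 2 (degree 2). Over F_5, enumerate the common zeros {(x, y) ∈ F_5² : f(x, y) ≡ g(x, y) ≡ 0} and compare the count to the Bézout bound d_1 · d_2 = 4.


Common zeros: ∅; count = 0; Bézout bound = 4.

deg(f) = 2, deg(g) = 2, so Bézout bound = 4.
Scan x ∈ F_5. For each x, list the y ∈ F_5 with f(x, y) ≡ 0 and those with g(x, y) ≡ 0 (mod 5); the common zeros in that column are the intersection.
  x = 0: f ≡ 0 at y ∈ {3}; g ≡ 0 at y ∈ {1}; common: ∅.
  x = 1: f ≡ 0 at y ∈ {0, 4}; g ≡ 0 at y ∈ {1}; common: ∅.
  x = 2: f ≡ 0 at y ∈ {3, 4}; g ≡ 0 at y ∈ ∅; common: ∅.
  x = 3: f ≡ 0 at y ∈ {0}; g ≡ 0 at y ∈ {3}; common: ∅.
  x = 4: f ≡ 0 at y ∈ ∅; g ≡ 0 at y ∈ {3}; common: ∅.
Collecting: common zeros = ∅, so the count is 0.
Comparison with the Bézout bound: 0 ≤ 4 = deg(f)·deg(g), as expected for curves with no common component (the affine F_5-count falls short of the bound because intersections may lie at infinity, over extension fields, or carry multiplicity).


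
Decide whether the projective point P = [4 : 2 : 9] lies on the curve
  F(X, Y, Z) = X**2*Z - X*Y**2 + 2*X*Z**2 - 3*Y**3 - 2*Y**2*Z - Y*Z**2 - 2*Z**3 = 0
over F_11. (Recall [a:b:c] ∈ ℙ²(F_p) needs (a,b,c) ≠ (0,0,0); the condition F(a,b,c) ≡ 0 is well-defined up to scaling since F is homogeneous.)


F(4,2,9) ≡ 6 (mod 11); P is NOT on the curve.

Evaluate F(4, 2, 9) term-by-term (mod 11).
  X**2*Z ↦ 1·16·1·9 = 144
  -X*Y**2 ↦ -1·4·4·1 = -16
  2*X*Z**2 ↦ 2·4·1·81 = 648
  -3*Y**3 ↦ -3·1·8·1 = -24
  -2*Y**2*Z ↦ -2·1·4·9 = -72
  -Y*Z**2 ↦ -1·1·2·81 = -162
  -2*Z**3 ↦ -2·1·1·729 = -1458
Sum: F(4, 2, 9) = (144) + (-16) + (648) + (-24) + (-72) + (-162) + (-1458) = -940.
Reducing mod 11: -940 ≡ 6 (mod 11).
Since F(a, b, c) ≡ 6 ≠ 0 (mod 11), P does NOT lie on the curve.


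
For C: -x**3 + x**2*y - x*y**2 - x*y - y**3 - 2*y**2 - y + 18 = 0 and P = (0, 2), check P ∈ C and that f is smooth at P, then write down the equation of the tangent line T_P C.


Tangent line at P: -6*x - 21*y + 42 = 0.

Step 1: f(0, 2) = 0, so P lies on C.
Step 2: partial derivatives
  f_x(x, y) = -3*x**2 + 2*x*y - y**2 - y, f_y(x, y) = x**2 - 2*x*y - x - 3*y**2 - 4*y - 1.
  f_x(P) = -6, f_y(P) = -21 (gradient nonzero, so P is smooth).
Step 3: tangent line at P: -6·(x − 0) + -21·(y − 2) = 0.
Expanding: -6*x - 21*y + 42 = 0.


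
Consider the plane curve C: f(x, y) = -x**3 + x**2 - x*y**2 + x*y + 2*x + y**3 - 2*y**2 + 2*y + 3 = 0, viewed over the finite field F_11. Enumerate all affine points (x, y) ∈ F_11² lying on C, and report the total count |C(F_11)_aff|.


Affine F_11-points: {(0, 5), (1, 4), (2, 6), (3, 2), (5, 8), (6, 0), (8, 0), (8, 3), (8, 7), (9, 0), (10, 4), (10, 9), (10, 10)}; count = 13.

For each of the 121 pairs (x, y) ∈ F_11², evaluate f(x, y) mod 11. Record the zeros.
  x = 0: [0↦3, 1↦4, 2↦7, 3↦7, 4↦10, 5↦0, 6↦5, 7↦9, 8↦7, 9↦5, 10↦9]  zeros at y ∈ {5}
  x = 1: [0↦5, 1↦6, 2↦7, 3↦3, 4↦0, 5↦4, 6↦10, 7↦2, 8↦8, 9↦1, 10↦9]  zeros at y ∈ {4}
  x = 2: [0↦3, 1↦4, 2↦3, 3↦6, 4↦8, 5↦4, 6↦0, 7↦2, 8↦5, 9↦4, 10↦5]  zeros at y ∈ {6}
  x = 3: [0↦2, 1↦3, 2↦0, 3↦10, 4↦6, 5↦5, 6↦2, 7↦3, 8↦3, 9↦8, 10↦2]  zeros at y ∈ {2}
  x = 4: [0↦7, 1↦8, 2↦3, 3↦9, 4↦10, 5↦1, 6↦10, 7↦10, 8↦7, 9↦7, 10↦5]  zeros at y ∈ ∅
  x = 5: [0↦1, 1↦2, 2↦6, 3↦8, 4↦3, 5↦8, 6↦7, 7↦6, 8↦0, 9↦6, 10↦8]  zeros at y ∈ {8}
  x = 6: [0↦0, 1↦1, 2↦3, 3↦1, 4↦1, 5↦9, 6↦9, 7↦7, 8↦9, 9↦10, 10↦5]  zeros at y ∈ {0}
  x = 7: [0↦9, 1↦10, 2↦10, 3↦4, 4↦9, 5↦9, 6↦10, 7↦7, 8↦6, 9↦2, 10↦1]  zeros at y ∈ ∅
  x = 8: [0↦0, 1↦1, 2↦10, 3↦0, 4↦10, 5↦2, 6↦4, 7↦0, 8↦7, 9↦9, 10↦1]  zeros at y ∈ {0, 3, 7}
  x = 9: [0↦0, 1↦1, 2↦8, 3↦5, 4↦9, 5↦4, 6↦7, 7↦2, 8↦6, 9↦3, 10↦10]  zeros at y ∈ {0}
  x = 10: [0↦3, 1↦4, 2↦9, 3↦2, 4↦0, 5↦9, 6↦2, 7↦7, 8↦8, 9↦0, 10↦0]  zeros at y ∈ {4, 9, 10}
Collecting zeros: affine points = {(0, 5), (1, 4), (2, 6), (3, 2), (5, 8), (6, 0), (8, 0), (8, 3), (8, 7), (9, 0), (10, 4), (10, 9), (10, 10)}.
Total count |C(F_11)_aff| = 13.


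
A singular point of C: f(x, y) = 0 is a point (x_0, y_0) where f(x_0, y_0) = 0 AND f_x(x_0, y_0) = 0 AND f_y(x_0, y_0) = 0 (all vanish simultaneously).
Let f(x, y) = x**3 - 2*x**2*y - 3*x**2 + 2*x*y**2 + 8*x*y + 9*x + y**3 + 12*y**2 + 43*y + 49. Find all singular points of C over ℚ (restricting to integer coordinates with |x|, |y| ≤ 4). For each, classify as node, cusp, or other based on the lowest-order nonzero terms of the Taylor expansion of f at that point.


Singular points: {(-1, -3)}; classification: cusp.

Compute partial derivatives:
  f_x = 3*x**2 - 4*x*y - 6*x + 2*y**2 + 8*y + 9.
  f_y = -2*x**2 + 4*x*y + 8*x + 3*y**2 + 24*y + 43.
Scan x_0 ∈ {−4, ..., 4}. For each x_0, f_y(x_0, y) is a polynomial in y; find its integer roots y ∈ {−4, ..., 4}, then test f_x and f at those candidates.
  x = -4: f_y(-4, y) = 3*y**2 + 8*y - 21; no integer root y with |y| ≤ 4.
  x = -3: f_y(-3, y) = 3*y**2 + 12*y + 1; no integer root y with |y| ≤ 4.
  x = -2: f_y(-2, y) = 3*y**2 + 16*y + 19; no integer root y with |y| ≤ 4.
  x = -1: f_y(-1, y) = 3*y**2 + 20*y + 33; vanishes at y ∈ {-3}. (-1, -3): f_x = 0, f = 0 — SINGULAR.
  x = 0: f_y(0, y) = 3*y**2 + 24*y + 43; no integer root y with |y| ≤ 4.
  x = 1: f_y(1, y) = 3*y**2 + 28*y + 49; no integer root y with |y| ≤ 4.
  x = 2: f_y(2, y) = 3*y**2 + 32*y + 51; no integer root y with |y| ≤ 4.
  x = 3: f_y(3, y) = 3*y**2 + 36*y + 49; no integer root y with |y| ≤ 4.
  x = 4: f_y(4, y) = 3*y**2 + 40*y + 43; no integer root y with |y| ≤ 4.
Only singular point on the grid: (-1, -3).
Classify: substitute x = -1 + u, y = -3 + v and expand: f = u**3 - 2*u**2*v + 2*u*v**2 + v**3 + v**2.
No constant or linear terms (consistent with a singular point). Quadratic part: v**2. Cubic part: u**3 - 2*u**2*v + 2*u*v**2 + v**3.
The quadratic part v**2 is a perfect square, so there is a single (double) tangent line v = 0, i.e. y = -3. Restricting the cubic part to that line (v = 0) leaves u**3 ≠ 0, so f is not divisible by v and the branch is v² ≈ -u**3 to lowest order — this is a cusp.
Classification: cusp.
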